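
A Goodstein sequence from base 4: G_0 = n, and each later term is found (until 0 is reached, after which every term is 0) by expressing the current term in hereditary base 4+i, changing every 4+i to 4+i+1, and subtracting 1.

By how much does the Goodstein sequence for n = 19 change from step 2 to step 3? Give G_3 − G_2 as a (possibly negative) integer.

i=0: 19 = 4^2 + 3 (b=4); 4→5: 5^2 + 3 = 28; 28−1 = 27
i=1: 27 = 5^2 + 2 (b=5); 5→6: 6^2 + 2 = 38; 38−1 = 37
i=2: 37 = 6^2 + 1 (b=6); 6→7: 7^2 + 1 = 50; 50−1 = 49

12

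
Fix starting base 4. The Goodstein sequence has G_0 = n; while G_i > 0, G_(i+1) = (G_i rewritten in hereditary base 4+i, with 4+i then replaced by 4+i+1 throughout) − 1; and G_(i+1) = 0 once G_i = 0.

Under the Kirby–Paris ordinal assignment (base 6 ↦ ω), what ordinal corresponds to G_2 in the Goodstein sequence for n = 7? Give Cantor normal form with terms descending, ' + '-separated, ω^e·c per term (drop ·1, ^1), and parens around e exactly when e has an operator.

G_0 = 7. HB_4(7) = 4 + 3. Bump = 8. G_1 = 7.
G_1 = 7. HB_5(7) = 5 + 2. Bump = 8. G_2 = 7.

ω + 1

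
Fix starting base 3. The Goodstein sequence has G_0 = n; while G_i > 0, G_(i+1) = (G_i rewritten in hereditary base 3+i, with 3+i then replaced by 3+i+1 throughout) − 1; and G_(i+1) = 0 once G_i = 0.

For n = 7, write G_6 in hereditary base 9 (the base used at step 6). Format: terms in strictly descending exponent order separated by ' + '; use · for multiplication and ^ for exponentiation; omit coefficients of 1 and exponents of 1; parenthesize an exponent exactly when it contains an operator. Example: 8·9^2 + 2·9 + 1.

7 —HB3→ 2·3 + 1 —bump→ 2·4 + 1 = 9 —(−1)→ 8
8 —HB4→ 2·4 —bump→ 2·5 = 10 —(−1)→ 9
9 —HB5→ 5 + 4 —bump→ 6 + 4 = 10 —(−1)→ 9
9 —HB6→ 6 + 3 —bump→ 7 + 3 = 10 —(−1)→ 9
9 —HB7→ 7 + 2 —bump→ 8 + 2 = 10 —(−1)→ 9
9 —HB8→ 8 + 1 —bump→ 9 + 1 = 10 —(−1)→ 9
9 —HB9→ 9 —bump→ 10 = 10 —(−1)→ 9

9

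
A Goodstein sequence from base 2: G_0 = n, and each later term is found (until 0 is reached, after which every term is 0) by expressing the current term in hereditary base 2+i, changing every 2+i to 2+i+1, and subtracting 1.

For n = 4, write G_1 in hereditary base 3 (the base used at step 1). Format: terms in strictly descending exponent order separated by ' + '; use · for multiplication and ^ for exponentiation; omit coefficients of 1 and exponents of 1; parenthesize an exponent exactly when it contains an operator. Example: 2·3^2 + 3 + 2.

G_0=4  [base 2] 2^2  →[2↦3]→  3^3 = 27  −1 ⇒ G_1=26
G_1=26  [base 3] 2·3^2 + 2·3 + 2  →[3↦4]→  2·4^2 + 2·4 + 2 = 42  −1 ⇒ G_2=41

2·3^2 + 2·3 + 2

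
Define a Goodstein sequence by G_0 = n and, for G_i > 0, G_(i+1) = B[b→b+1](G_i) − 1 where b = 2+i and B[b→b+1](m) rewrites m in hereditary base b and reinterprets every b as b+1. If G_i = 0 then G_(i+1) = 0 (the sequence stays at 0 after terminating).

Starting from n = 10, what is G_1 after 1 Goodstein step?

83

(0) 10|_2 = 2^(2 + 1) + 2 ↦ 3^(3 + 1) + 3|_3 = 84 ⇒ 83
(1) 83|_3 = 3^(3 + 1) + 2 ↦ 4^(4 + 1) + 2|_4 = 1026 ⇒ 1025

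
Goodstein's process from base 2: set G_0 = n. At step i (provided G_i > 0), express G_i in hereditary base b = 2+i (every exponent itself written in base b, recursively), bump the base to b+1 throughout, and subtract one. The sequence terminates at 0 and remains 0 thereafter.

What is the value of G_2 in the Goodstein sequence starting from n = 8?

base 2: 8 = 2^(2 + 1); at 3: 3^(3 + 1) = 81; next = 80
base 3: 80 = 2·3^3 + 2·3^2 + 2·3 + 2; at 4: 2·4^4 + 2·4^2 + 2·4 + 2 = 554; next = 553
base 4: 553 = 2·4^4 + 2·4^2 + 2·4 + 1; at 5: 2·5^5 + 2·5^2 + 2·5 + 1 = 6311; next = 6310

553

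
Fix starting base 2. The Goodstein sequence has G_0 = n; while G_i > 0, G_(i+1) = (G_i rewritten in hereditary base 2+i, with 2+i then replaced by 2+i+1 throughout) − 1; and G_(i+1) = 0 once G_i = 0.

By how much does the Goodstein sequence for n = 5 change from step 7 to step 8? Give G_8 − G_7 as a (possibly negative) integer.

871

G_0 = 5. HB_2(5) = 2^2 + 1. Bump = 28. G_1 = 27.
G_1 = 27. HB_3(27) = 3^3. Bump = 256. G_2 = 255.
G_2 = 255. HB_4(255) = 3·4^3 + 3·4^2 + 3·4 + 3. Bump = 468. G_3 = 467.
G_3 = 467. HB_5(467) = 3·5^3 + 3·5^2 + 3·5 + 2. Bump = 776. G_4 = 775.
G_4 = 775. HB_6(775) = 3·6^3 + 3·6^2 + 3·6 + 1. Bump = 1198. G_5 = 1197.
G_5 = 1197. HB_7(1197) = 3·7^3 + 3·7^2 + 3·7. Bump = 1752. G_6 = 1751.
G_6 = 1751. HB_8(1751) = 3·8^3 + 3·8^2 + 2·8 + 7. Bump = 2455. G_7 = 2454.
G_7 = 2454. HB_9(2454) = 3·9^3 + 3·9^2 + 2·9 + 6. Bump = 3326. G_8 = 3325.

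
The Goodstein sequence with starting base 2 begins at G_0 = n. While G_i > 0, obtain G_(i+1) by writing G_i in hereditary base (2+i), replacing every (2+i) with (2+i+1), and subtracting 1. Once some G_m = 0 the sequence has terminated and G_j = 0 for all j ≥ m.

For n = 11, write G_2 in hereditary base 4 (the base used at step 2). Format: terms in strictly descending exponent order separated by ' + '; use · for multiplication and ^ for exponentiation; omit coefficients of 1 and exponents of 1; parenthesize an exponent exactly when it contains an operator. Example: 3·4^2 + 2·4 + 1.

G_0=11  [base 2] 2^(2 + 1) + 2 + 1  →[2↦3]→  3^(3 + 1) + 3 + 1 = 85  −1 ⇒ G_1=84
G_1=84  [base 3] 3^(3 + 1) + 3  →[3↦4]→  4^(4 + 1) + 4 = 1028  −1 ⇒ G_2=1027
G_2=1027  [base 4] 4^(4 + 1) + 3  →[4↦5]→  5^(5 + 1) + 3 = 15628  −1 ⇒ G_3=15627

4^(4 + 1) + 3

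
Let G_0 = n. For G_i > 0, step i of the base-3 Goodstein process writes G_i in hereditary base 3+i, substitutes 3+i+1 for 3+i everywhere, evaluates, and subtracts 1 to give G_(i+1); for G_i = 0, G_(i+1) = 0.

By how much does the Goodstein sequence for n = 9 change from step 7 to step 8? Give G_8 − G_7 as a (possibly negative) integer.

base 3: 9 = 3^2; at 4: 4^2 = 16; next = 15
base 4: 15 = 3·4 + 3; at 5: 3·5 + 3 = 18; next = 17
base 5: 17 = 3·5 + 2; at 6: 3·6 + 2 = 20; next = 19
base 6: 19 = 3·6 + 1; at 7: 3·7 + 1 = 22; next = 21
base 7: 21 = 3·7; at 8: 3·8 = 24; next = 23
base 8: 23 = 2·8 + 7; at 9: 2·9 + 7 = 25; next = 24
base 9: 24 = 2·9 + 6; at 10: 2·10 + 6 = 26; next = 25
base 10: 25 = 2·10 + 5; at 11: 2·11 + 5 = 27; next = 26

1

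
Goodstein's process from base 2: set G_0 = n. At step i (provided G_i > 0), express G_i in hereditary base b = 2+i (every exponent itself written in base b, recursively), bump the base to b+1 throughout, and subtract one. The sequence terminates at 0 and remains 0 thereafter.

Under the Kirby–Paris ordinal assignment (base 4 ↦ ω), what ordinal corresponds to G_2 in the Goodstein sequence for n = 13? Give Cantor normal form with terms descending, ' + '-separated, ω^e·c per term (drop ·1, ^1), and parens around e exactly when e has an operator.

G_0=13  [base 2] 2^(2 + 1) + 2^2 + 1  →[2↦3]→  3^(3 + 1) + 3^3 + 1 = 109  −1 ⇒ G_1=108
G_1=108  [base 3] 3^(3 + 1) + 3^3  →[3↦4]→  4^(4 + 1) + 4^4 = 1280  −1 ⇒ G_2=1279
G_2=1279  [base 4] 4^(4 + 1) + 3·4^3 + 3·4^2 + 3·4 + 3  →[4↦5]→  5^(5 + 1) + 3·5^3 + 3·5^2 + 3·5 + 3 = 16093  −1 ⇒ G_3=16092

ω^(ω + 1) + ω^3·3 + ω^2·3 + ω·3 + 3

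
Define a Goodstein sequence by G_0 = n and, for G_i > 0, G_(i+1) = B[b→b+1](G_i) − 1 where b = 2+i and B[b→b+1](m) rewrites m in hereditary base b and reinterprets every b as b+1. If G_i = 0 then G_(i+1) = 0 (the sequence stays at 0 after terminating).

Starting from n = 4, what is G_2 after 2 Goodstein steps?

41

i=0: 4 = 2^2 (b=2); 2→3: 3^3 = 27; 27−1 = 26
i=1: 26 = 2·3^2 + 2·3 + 2 (b=3); 3→4: 2·4^2 + 2·4 + 2 = 42; 42−1 = 41
i=2: 41 = 2·4^2 + 2·4 + 1 (b=4); 4→5: 2·5^2 + 2·5 + 1 = 61; 61−1 = 60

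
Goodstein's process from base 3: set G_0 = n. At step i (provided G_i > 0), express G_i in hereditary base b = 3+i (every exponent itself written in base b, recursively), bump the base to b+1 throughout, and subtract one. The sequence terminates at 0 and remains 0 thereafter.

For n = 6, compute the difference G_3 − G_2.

6 —HB3→ 2·3 —bump→ 2·4 = 8 —(−1)→ 7
7 —HB4→ 4 + 3 —bump→ 5 + 3 = 8 —(−1)→ 7
7 —HB5→ 5 + 2 —bump→ 6 + 2 = 8 —(−1)→ 7

0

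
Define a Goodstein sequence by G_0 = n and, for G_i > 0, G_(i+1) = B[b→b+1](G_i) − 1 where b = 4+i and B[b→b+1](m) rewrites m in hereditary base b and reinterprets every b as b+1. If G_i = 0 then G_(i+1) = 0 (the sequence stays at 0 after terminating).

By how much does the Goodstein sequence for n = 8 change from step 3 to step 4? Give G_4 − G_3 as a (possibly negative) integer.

[0] 8 ≡ 2·4 (base 4). Lift 5: 10. −1: 9.
[1] 9 ≡ 5 + 4 (base 5). Lift 6: 10. −1: 9.
[2] 9 ≡ 6 + 3 (base 6). Lift 7: 10. −1: 9.
[3] 9 ≡ 7 + 2 (base 7). Lift 8: 10. −1: 9.

0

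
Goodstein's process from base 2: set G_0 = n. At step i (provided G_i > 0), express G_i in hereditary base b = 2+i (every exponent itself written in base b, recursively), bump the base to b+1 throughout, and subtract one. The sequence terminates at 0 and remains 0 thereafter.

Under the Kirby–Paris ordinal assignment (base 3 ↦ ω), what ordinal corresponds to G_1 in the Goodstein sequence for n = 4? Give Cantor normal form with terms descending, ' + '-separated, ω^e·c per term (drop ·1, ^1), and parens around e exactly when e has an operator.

ω^2·2 + ω·2 + 2

i=0: 4 = 2^2 (b=2); 2→3: 3^3 = 27; 27−1 = 26
i=1: 26 = 2·3^2 + 2·3 + 2 (b=3); 3→4: 2·4^2 + 2·4 + 2 = 42; 42−1 = 41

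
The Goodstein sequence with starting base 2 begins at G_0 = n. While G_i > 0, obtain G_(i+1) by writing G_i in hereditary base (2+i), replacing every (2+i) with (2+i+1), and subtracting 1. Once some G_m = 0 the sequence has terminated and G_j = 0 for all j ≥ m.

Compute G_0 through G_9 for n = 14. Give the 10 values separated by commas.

G_0=14  [base 2] 2^(2 + 1) + 2^2 + 2  →[2↦3]→  3^(3 + 1) + 3^3 + 3 = 111  −1 ⇒ G_1=110
G_1=110  [base 3] 3^(3 + 1) + 3^3 + 2  →[3↦4]→  4^(4 + 1) + 4^4 + 2 = 1282  −1 ⇒ G_2=1281
G_2=1281  [base 4] 4^(4 + 1) + 4^4 + 1  →[4↦5]→  5^(5 + 1) + 5^5 + 1 = 18751  −1 ⇒ G_3=18750
G_3=18750  [base 5] 5^(5 + 1) + 5^5  →[5↦6]→  6^(6 + 1) + 6^6 = 326592  −1 ⇒ G_4=326591
G_4=326591  [base 6] 6^(6 + 1) + 5·6^5 + 5·6^4 + 5·6^3 + 5·6^2 + 5·6 + 5  →[6↦7]→  7^(7 + 1) + 5·7^5 + 5·7^4 + 5·7^3 + 5·7^2 + 5·7 + 5 = 5862841  −1 ⇒ G_5=5862840
G_5=5862840  [base 7] 7^(7 + 1) + 5·7^5 + 5·7^4 + 5·7^3 + 5·7^2 + 5·7 + 4  →[7↦8]→  8^(8 + 1) + 5·8^5 + 5·8^4 + 5·8^3 + 5·8^2 + 5·8 + 4 = 134404972  −1 ⇒ G_6=134404971
G_6=134404971  [base 8] 8^(8 + 1) + 5·8^5 + 5·8^4 + 5·8^3 + 5·8^2 + 5·8 + 3  →[8↦9]→  9^(9 + 1) + 5·9^5 + 5·9^4 + 5·9^3 + 5·9^2 + 5·9 + 3 = 3487116549  −1 ⇒ G_7=3487116548
G_7=3487116548  [base 9] 9^(9 + 1) + 5·9^5 + 5·9^4 + 5·9^3 + 5·9^2 + 5·9 + 2  →[9↦10]→  10^(10 + 1) + 5·10^5 + 5·10^4 + 5·10^3 + 5·10^2 + 5·10 + 2 = 100000555552  −1 ⇒ G_8=100000555551
G_8=100000555551  [base 10] 10^(10 + 1) + 5·10^5 + 5·10^4 + 5·10^3 + 5·10^2 + 5·10 + 1  →[10↦11]→  11^(11 + 1) + 5·11^5 + 5·11^4 + 5·11^3 + 5·11^2 + 5·11 + 1 = 3138429262497  −1 ⇒ G_9=3138429262496

14, 110, 1281, 18750, 326591, 5862840, 134404971, 3487116548, 100000555551, 3138429262496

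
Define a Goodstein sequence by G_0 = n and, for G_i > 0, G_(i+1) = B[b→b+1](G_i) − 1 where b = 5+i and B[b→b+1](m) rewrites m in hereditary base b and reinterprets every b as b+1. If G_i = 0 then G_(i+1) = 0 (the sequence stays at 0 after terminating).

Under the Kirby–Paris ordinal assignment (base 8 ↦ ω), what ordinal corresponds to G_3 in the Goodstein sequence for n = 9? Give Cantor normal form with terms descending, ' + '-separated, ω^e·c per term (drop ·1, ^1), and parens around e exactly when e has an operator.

9 —HB5→ 5 + 4 —bump→ 6 + 4 = 10 —(−1)→ 9
9 —HB6→ 6 + 3 —bump→ 7 + 3 = 10 —(−1)→ 9
9 —HB7→ 7 + 2 —bump→ 8 + 2 = 10 —(−1)→ 9

ω + 1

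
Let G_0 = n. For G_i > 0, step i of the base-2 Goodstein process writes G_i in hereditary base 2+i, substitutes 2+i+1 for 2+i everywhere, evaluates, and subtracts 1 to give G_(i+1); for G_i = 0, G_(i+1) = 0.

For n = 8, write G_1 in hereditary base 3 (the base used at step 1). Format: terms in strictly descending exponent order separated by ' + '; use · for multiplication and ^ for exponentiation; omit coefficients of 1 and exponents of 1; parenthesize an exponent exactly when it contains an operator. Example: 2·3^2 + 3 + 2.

2·3^3 + 2·3^2 + 2·3 + 2

G_0 = 8. HB_2(8) = 2^(2 + 1). Bump = 81. G_1 = 80.
G_1 = 80. HB_3(80) = 2·3^3 + 2·3^2 + 2·3 + 2. Bump = 554. G_2 = 553.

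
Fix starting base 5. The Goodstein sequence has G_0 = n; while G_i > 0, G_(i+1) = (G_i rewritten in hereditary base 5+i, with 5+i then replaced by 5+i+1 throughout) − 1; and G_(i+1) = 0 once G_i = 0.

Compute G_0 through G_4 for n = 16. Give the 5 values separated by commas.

16, 18, 20, 21, 22

(0) 16|_5 = 3·5 + 1 ↦ 3·6 + 1|_6 = 19 ⇒ 18
(1) 18|_6 = 3·6 ↦ 3·7|_7 = 21 ⇒ 20
(2) 20|_7 = 2·7 + 6 ↦ 2·8 + 6|_8 = 22 ⇒ 21
(3) 21|_8 = 2·8 + 5 ↦ 2·9 + 5|_9 = 23 ⇒ 22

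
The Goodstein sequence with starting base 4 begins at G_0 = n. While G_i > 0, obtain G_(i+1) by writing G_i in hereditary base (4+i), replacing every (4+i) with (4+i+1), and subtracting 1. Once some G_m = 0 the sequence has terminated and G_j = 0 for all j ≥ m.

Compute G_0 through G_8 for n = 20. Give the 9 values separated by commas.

20, 29, 39, 51, 65, 81, 99, 107, 115

[0] 20 ≡ 4^2 + 4 (base 4). Lift 5: 30. −1: 29.
[1] 29 ≡ 5^2 + 4 (base 5). Lift 6: 40. −1: 39.
[2] 39 ≡ 6^2 + 3 (base 6). Lift 7: 52. −1: 51.
[3] 51 ≡ 7^2 + 2 (base 7). Lift 8: 66. −1: 65.
[4] 65 ≡ 8^2 + 1 (base 8). Lift 9: 82. −1: 81.
[5] 81 ≡ 9^2 (base 9). Lift 10: 100. −1: 99.
[6] 99 ≡ 9·10 + 9 (base 10). Lift 11: 108. −1: 107.
[7] 107 ≡ 9·11 + 8 (base 11). Lift 12: 116. −1: 115.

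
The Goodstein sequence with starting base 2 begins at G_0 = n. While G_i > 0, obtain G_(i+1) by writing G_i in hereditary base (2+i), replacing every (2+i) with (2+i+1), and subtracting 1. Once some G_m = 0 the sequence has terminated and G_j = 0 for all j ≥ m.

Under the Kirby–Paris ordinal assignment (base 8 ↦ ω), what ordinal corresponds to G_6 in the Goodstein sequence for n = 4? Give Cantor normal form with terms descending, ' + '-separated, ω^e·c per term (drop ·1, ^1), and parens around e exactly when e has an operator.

4 —HB2→ 2^2 —bump→ 3^3 = 27 —(−1)→ 26
26 —HB3→ 2·3^2 + 2·3 + 2 —bump→ 2·4^2 + 2·4 + 2 = 42 —(−1)→ 41
41 —HB4→ 2·4^2 + 2·4 + 1 —bump→ 2·5^2 + 2·5 + 1 = 61 —(−1)→ 60
60 —HB5→ 2·5^2 + 2·5 —bump→ 2·6^2 + 2·6 = 84 —(−1)→ 83
83 —HB6→ 2·6^2 + 6 + 5 —bump→ 2·7^2 + 7 + 5 = 110 —(−1)→ 109
109 —HB7→ 2·7^2 + 7 + 4 —bump→ 2·8^2 + 8 + 4 = 140 —(−1)→ 139
139 —HB8→ 2·8^2 + 8 + 3 —bump→ 2·9^2 + 9 + 3 = 174 —(−1)→ 173

ω^2·2 + ω + 3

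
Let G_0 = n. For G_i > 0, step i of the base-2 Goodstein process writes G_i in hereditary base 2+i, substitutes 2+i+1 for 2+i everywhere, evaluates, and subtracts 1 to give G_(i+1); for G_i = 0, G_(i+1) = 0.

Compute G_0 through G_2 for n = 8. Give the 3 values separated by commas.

8, 80, 553

step 0: 8 = 2^(2 + 1); sub 3 for 2: 3^(3 + 1); = 81; G_1 = 81−1 = 80
step 1: 80 = 2·3^3 + 2·3^2 + 2·3 + 2; sub 4 for 3: 2·4^4 + 2·4^2 + 2·4 + 2; = 554; G_2 = 554−1 = 553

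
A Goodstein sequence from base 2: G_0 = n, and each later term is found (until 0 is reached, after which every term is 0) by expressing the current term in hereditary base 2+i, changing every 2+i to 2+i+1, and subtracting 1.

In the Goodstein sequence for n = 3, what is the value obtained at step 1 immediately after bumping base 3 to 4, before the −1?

4

[0] 3 ≡ 2 + 1 (base 2). Lift 3: 4. −1: 3.
[1] 3 ≡ 3 (base 3). Lift 4: 4. −1: 3.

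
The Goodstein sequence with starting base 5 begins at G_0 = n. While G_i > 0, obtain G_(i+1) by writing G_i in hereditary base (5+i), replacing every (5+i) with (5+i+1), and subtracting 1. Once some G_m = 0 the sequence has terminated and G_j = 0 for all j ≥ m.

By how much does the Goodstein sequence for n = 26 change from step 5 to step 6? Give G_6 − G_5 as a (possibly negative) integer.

G_0=26  [base 5] 5^2 + 1  →[5↦6]→  6^2 + 1 = 37  −1 ⇒ G_1=36
G_1=36  [base 6] 6^2  →[6↦7]→  7^2 = 49  −1 ⇒ G_2=48
G_2=48  [base 7] 6·7 + 6  →[7↦8]→  6·8 + 6 = 54  −1 ⇒ G_3=53
G_3=53  [base 8] 6·8 + 5  →[8↦9]→  6·9 + 5 = 59  −1 ⇒ G_4=58
G_4=58  [base 9] 6·9 + 4  →[9↦10]→  6·10 + 4 = 64  −1 ⇒ G_5=63
G_5=63  [base 10] 6·10 + 3  →[10↦11]→  6·11 + 3 = 69  −1 ⇒ G_6=68

5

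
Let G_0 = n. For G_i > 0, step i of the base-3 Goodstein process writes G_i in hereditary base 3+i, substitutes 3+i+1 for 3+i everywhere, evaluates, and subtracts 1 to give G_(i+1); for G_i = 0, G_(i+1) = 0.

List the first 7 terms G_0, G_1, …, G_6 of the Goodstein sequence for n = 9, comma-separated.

9, 15, 17, 19, 21, 23, 24

(0) 9|_3 = 3^2 ↦ 4^2|_4 = 16 ⇒ 15
(1) 15|_4 = 3·4 + 3 ↦ 3·5 + 3|_5 = 18 ⇒ 17
(2) 17|_5 = 3·5 + 2 ↦ 3·6 + 2|_6 = 20 ⇒ 19
(3) 19|_6 = 3·6 + 1 ↦ 3·7 + 1|_7 = 22 ⇒ 21
(4) 21|_7 = 3·7 ↦ 3·8|_8 = 24 ⇒ 23
(5) 23|_8 = 2·8 + 7 ↦ 2·9 + 7|_9 = 25 ⇒ 24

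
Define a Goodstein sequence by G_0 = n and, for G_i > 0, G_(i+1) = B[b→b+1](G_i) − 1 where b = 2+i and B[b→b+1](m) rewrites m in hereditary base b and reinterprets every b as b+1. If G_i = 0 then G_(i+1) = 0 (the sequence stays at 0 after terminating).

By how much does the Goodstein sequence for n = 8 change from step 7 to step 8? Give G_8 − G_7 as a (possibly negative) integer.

step 0: 8 = 2^(2 + 1); sub 3 for 2: 3^(3 + 1); = 81; G_1 = 81−1 = 80
step 1: 80 = 2·3^3 + 2·3^2 + 2·3 + 2; sub 4 for 3: 2·4^4 + 2·4^2 + 2·4 + 2; = 554; G_2 = 554−1 = 553
step 2: 553 = 2·4^4 + 2·4^2 + 2·4 + 1; sub 5 for 4: 2·5^5 + 2·5^2 + 2·5 + 1; = 6311; G_3 = 6311−1 = 6310
step 3: 6310 = 2·5^5 + 2·5^2 + 2·5; sub 6 for 5: 2·6^6 + 2·6^2 + 2·6; = 93396; G_4 = 93396−1 = 93395
step 4: 93395 = 2·6^6 + 2·6^2 + 6 + 5; sub 7 for 6: 2·7^7 + 2·7^2 + 7 + 5; = 1647196; G_5 = 1647196−1 = 1647195
step 5: 1647195 = 2·7^7 + 2·7^2 + 7 + 4; sub 8 for 7: 2·8^8 + 2·8^2 + 8 + 4; = 33554572; G_6 = 33554572−1 = 33554571
step 6: 33554571 = 2·8^8 + 2·8^2 + 8 + 3; sub 9 for 8: 2·9^9 + 2·9^2 + 9 + 3; = 774841152; G_7 = 774841152−1 = 774841151
step 7: 774841151 = 2·9^9 + 2·9^2 + 9 + 2; sub 10 for 9: 2·10^10 + 2·10^2 + 10 + 2; = 20000000212; G_8 = 20000000212−1 = 20000000211

19225159060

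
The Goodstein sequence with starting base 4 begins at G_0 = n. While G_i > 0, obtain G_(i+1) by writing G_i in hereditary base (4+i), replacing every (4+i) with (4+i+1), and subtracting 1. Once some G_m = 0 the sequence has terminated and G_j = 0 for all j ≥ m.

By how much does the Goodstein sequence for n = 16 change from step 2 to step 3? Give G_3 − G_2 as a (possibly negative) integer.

G_0=16  [base 4] 4^2  →[4↦5]→  5^2 = 25  −1 ⇒ G_1=24
G_1=24  [base 5] 4·5 + 4  →[5↦6]→  4·6 + 4 = 28  −1 ⇒ G_2=27
G_2=27  [base 6] 4·6 + 3  →[6↦7]→  4·7 + 3 = 31  −1 ⇒ G_3=30

3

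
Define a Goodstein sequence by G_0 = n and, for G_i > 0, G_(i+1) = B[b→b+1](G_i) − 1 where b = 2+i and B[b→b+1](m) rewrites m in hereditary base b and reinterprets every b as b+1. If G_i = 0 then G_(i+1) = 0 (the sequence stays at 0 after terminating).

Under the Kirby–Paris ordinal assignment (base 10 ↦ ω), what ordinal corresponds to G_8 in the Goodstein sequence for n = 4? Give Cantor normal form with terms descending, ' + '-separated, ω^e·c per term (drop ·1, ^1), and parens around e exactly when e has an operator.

(0) 4|_2 = 2^2 ↦ 3^3|_3 = 27 ⇒ 26
(1) 26|_3 = 2·3^2 + 2·3 + 2 ↦ 2·4^2 + 2·4 + 2|_4 = 42 ⇒ 41
(2) 41|_4 = 2·4^2 + 2·4 + 1 ↦ 2·5^2 + 2·5 + 1|_5 = 61 ⇒ 60
(3) 60|_5 = 2·5^2 + 2·5 ↦ 2·6^2 + 2·6|_6 = 84 ⇒ 83
(4) 83|_6 = 2·6^2 + 6 + 5 ↦ 2·7^2 + 7 + 5|_7 = 110 ⇒ 109
(5) 109|_7 = 2·7^2 + 7 + 4 ↦ 2·8^2 + 8 + 4|_8 = 140 ⇒ 139
(6) 139|_8 = 2·8^2 + 8 + 3 ↦ 2·9^2 + 9 + 3|_9 = 174 ⇒ 173
(7) 173|_9 = 2·9^2 + 9 + 2 ↦ 2·10^2 + 10 + 2|_10 = 212 ⇒ 211

ω^2·2 + ω + 1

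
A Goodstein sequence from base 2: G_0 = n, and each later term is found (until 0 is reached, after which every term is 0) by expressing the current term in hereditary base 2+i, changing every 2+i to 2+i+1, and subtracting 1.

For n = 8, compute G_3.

base 2: 8 = 2^(2 + 1); at 3: 3^(3 + 1) = 81; next = 80
base 3: 80 = 2·3^3 + 2·3^2 + 2·3 + 2; at 4: 2·4^4 + 2·4^2 + 2·4 + 2 = 554; next = 553
base 4: 553 = 2·4^4 + 2·4^2 + 2·4 + 1; at 5: 2·5^5 + 2·5^2 + 2·5 + 1 = 6311; next = 6310

6310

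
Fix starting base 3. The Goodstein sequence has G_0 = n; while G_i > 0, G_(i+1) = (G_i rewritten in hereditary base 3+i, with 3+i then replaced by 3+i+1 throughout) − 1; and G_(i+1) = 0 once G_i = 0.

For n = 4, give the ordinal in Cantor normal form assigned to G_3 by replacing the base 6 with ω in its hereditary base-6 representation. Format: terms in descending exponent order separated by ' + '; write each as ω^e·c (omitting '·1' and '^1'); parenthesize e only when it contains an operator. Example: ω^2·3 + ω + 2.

[0] 4 ≡ 3 + 1 (base 3). Lift 4: 5. −1: 4.
[1] 4 ≡ 4 (base 4). Lift 5: 5. −1: 4.
[2] 4 ≡ 4 (base 5). Lift 6: 4. −1: 3.
[3] 3 ≡ 3 (base 6). Lift 7: 3. −1: 2.

3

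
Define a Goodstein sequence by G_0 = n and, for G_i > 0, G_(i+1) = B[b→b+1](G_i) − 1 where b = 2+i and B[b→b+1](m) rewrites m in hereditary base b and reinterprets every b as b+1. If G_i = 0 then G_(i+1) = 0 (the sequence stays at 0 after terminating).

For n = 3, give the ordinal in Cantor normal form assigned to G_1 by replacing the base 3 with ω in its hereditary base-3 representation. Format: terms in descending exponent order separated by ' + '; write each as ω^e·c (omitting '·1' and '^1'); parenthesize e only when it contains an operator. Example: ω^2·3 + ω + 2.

G_0=3  [base 2] 2 + 1  →[2↦3]→  3 + 1 = 4  −1 ⇒ G_1=3
G_1=3  [base 3] 3  →[3↦4]→  4 = 4  −1 ⇒ G_2=3

ω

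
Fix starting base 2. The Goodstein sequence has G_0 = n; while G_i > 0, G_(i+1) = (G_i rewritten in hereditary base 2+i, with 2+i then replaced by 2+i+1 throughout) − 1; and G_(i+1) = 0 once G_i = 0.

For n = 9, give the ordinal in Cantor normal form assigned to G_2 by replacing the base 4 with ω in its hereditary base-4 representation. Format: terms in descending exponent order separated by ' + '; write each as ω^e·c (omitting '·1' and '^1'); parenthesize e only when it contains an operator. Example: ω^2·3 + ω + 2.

G_0 = 9. HB_2(9) = 2^(2 + 1) + 1. Bump = 82. G_1 = 81.
G_1 = 81. HB_3(81) = 3^(3 + 1). Bump = 1024. G_2 = 1023.
G_2 = 1023. HB_4(1023) = 3·4^4 + 3·4^3 + 3·4^2 + 3·4 + 3. Bump = 9843. G_3 = 9842.

ω^ω·3 + ω^3·3 + ω^2·3 + ω·3 + 3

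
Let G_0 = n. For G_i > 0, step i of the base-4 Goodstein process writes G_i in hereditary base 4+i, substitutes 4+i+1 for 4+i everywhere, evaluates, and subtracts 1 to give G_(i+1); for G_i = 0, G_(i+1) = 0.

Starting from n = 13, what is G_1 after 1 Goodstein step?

(0) 13|_4 = 3·4 + 1 ↦ 3·5 + 1|_5 = 16 ⇒ 15
(1) 15|_5 = 3·5 ↦ 3·6|_6 = 18 ⇒ 17

15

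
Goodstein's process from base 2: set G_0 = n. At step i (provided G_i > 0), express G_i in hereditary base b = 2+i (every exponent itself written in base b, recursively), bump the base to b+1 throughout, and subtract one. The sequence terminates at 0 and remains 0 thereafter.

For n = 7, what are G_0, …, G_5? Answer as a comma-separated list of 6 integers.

[0] 7 ≡ 2^2 + 2 + 1 (base 2). Lift 3: 31. −1: 30.
[1] 30 ≡ 3^3 + 3 (base 3). Lift 4: 260. −1: 259.
[2] 259 ≡ 4^4 + 3 (base 4). Lift 5: 3128. −1: 3127.
[3] 3127 ≡ 5^5 + 2 (base 5). Lift 6: 46658. −1: 46657.
[4] 46657 ≡ 6^6 + 1 (base 6). Lift 7: 823544. −1: 823543.

7, 30, 259, 3127, 46657, 823543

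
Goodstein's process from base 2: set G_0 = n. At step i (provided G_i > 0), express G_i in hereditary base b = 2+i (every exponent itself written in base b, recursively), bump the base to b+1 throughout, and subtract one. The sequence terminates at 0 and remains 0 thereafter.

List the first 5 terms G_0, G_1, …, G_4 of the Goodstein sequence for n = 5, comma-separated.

step 0: 5 = 2^2 + 1; sub 3 for 2: 3^3 + 1; = 28; G_1 = 28−1 = 27
step 1: 27 = 3^3; sub 4 for 3: 4^4; = 256; G_2 = 256−1 = 255
step 2: 255 = 3·4^3 + 3·4^2 + 3·4 + 3; sub 5 for 4: 3·5^3 + 3·5^2 + 3·5 + 3; = 468; G_3 = 468−1 = 467
step 3: 467 = 3·5^3 + 3·5^2 + 3·5 + 2; sub 6 for 5: 3·6^3 + 3·6^2 + 3·6 + 2; = 776; G_4 = 776−1 = 775

5, 27, 255, 467, 775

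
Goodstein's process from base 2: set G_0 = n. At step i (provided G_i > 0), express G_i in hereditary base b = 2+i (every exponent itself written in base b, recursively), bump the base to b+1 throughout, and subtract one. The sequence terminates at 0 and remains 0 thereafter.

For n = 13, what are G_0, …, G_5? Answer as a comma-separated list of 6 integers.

i=0: 13 = 2^(2 + 1) + 2^2 + 1 (b=2); 2→3: 3^(3 + 1) + 3^3 + 1 = 109; 109−1 = 108
i=1: 108 = 3^(3 + 1) + 3^3 (b=3); 3→4: 4^(4 + 1) + 4^4 = 1280; 1280−1 = 1279
i=2: 1279 = 4^(4 + 1) + 3·4^3 + 3·4^2 + 3·4 + 3 (b=4); 4→5: 5^(5 + 1) + 3·5^3 + 3·5^2 + 3·5 + 3 = 16093; 16093−1 = 16092
i=3: 16092 = 5^(5 + 1) + 3·5^3 + 3·5^2 + 3·5 + 2 (b=5); 5→6: 6^(6 + 1) + 3·6^3 + 3·6^2 + 3·6 + 2 = 280712; 280712−1 = 280711
i=4: 280711 = 6^(6 + 1) + 3·6^3 + 3·6^2 + 3·6 + 1 (b=6); 6→7: 7^(7 + 1) + 3·7^3 + 3·7^2 + 3·7 + 1 = 5765999; 5765999−1 = 5765998

13, 108, 1279, 16092, 280711, 5765998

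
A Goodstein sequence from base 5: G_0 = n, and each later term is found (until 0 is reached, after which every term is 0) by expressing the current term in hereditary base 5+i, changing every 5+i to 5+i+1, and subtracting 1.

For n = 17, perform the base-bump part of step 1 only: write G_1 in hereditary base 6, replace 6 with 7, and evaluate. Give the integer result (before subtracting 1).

base 5: 17 = 3·5 + 2; at 6: 3·6 + 2 = 20; next = 19
base 6: 19 = 3·6 + 1; at 7: 3·7 + 1 = 22; next = 21

22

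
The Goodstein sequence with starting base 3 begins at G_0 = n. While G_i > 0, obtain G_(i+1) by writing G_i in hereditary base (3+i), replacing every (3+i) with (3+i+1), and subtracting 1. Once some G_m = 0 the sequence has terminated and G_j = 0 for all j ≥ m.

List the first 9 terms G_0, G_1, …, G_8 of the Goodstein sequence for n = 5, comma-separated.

5, 5, 5, 5, 4, 3, 2, 1, 0

i=0: 5 = 3 + 2 (b=3); 3→4: 4 + 2 = 6; 6−1 = 5
i=1: 5 = 4 + 1 (b=4); 4→5: 5 + 1 = 6; 6−1 = 5
i=2: 5 = 5 (b=5); 5→6: 6 = 6; 6−1 = 5
i=3: 5 = 5 (b=6); 6→7: 5 = 5; 5−1 = 4
i=4: 4 = 4 (b=7); 7→8: 4 = 4; 4−1 = 3
i=5: 3 = 3 (b=8); 8→9: 3 = 3; 3−1 = 2
i=6: 2 = 2 (b=9); 9→10: 2 = 2; 2−1 = 1
i=7: 1 = 1 (b=10); 10→11: 1 = 1; 1−1 = 0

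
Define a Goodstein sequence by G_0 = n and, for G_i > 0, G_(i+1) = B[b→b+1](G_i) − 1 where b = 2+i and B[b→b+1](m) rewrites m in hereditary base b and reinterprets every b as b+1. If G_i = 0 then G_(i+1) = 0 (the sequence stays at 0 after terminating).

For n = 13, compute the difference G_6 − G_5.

128453481

i=0: 13 = 2^(2 + 1) + 2^2 + 1 (b=2); 2→3: 3^(3 + 1) + 3^3 + 1 = 109; 109−1 = 108
i=1: 108 = 3^(3 + 1) + 3^3 (b=3); 3→4: 4^(4 + 1) + 4^4 = 1280; 1280−1 = 1279
i=2: 1279 = 4^(4 + 1) + 3·4^3 + 3·4^2 + 3·4 + 3 (b=4); 4→5: 5^(5 + 1) + 3·5^3 + 3·5^2 + 3·5 + 3 = 16093; 16093−1 = 16092
i=3: 16092 = 5^(5 + 1) + 3·5^3 + 3·5^2 + 3·5 + 2 (b=5); 5→6: 6^(6 + 1) + 3·6^3 + 3·6^2 + 3·6 + 2 = 280712; 280712−1 = 280711
i=4: 280711 = 6^(6 + 1) + 3·6^3 + 3·6^2 + 3·6 + 1 (b=6); 6→7: 7^(7 + 1) + 3·7^3 + 3·7^2 + 3·7 + 1 = 5765999; 5765999−1 = 5765998
i=5: 5765998 = 7^(7 + 1) + 3·7^3 + 3·7^2 + 3·7 (b=7); 7→8: 8^(8 + 1) + 3·8^3 + 3·8^2 + 3·8 = 134219480; 134219480−1 = 134219479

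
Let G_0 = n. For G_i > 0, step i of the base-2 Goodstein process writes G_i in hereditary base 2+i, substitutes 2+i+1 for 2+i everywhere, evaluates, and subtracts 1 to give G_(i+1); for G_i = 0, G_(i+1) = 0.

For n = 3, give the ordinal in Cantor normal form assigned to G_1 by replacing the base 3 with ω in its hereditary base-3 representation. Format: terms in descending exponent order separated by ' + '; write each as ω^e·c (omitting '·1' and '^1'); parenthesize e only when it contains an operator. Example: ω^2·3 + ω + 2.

G_0=3  [base 2] 2 + 1  →[2↦3]→  3 + 1 = 4  −1 ⇒ G_1=3
G_1=3  [base 3] 3  →[3↦4]→  4 = 4  −1 ⇒ G_2=3

ω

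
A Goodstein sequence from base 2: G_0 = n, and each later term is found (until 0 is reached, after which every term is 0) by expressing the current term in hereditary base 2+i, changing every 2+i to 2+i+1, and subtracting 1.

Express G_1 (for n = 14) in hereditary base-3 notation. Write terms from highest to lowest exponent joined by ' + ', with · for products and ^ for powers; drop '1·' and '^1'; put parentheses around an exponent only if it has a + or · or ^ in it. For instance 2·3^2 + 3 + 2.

step 0: 14 = 2^(2 + 1) + 2^2 + 2; sub 3 for 2: 3^(3 + 1) + 3^3 + 3; = 111; G_1 = 111−1 = 110
step 1: 110 = 3^(3 + 1) + 3^3 + 2; sub 4 for 3: 4^(4 + 1) + 4^4 + 2; = 1282; G_2 = 1282−1 = 1281

3^(3 + 1) + 3^3 + 2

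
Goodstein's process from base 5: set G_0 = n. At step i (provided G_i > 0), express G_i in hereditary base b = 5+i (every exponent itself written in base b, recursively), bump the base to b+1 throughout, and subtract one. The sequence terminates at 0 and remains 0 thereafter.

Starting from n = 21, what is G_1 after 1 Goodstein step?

i=0: 21 = 4·5 + 1 (b=5); 5→6: 4·6 + 1 = 25; 25−1 = 24
i=1: 24 = 4·6 (b=6); 6→7: 4·7 = 28; 28−1 = 27

24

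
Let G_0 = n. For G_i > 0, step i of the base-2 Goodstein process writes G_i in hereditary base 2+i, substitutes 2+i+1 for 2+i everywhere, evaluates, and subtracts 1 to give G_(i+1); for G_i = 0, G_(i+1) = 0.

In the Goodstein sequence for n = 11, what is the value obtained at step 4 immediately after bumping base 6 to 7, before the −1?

5764802

step 0: 11 = 2^(2 + 1) + 2 + 1; sub 3 for 2: 3^(3 + 1) + 3 + 1; = 85; G_1 = 85−1 = 84
step 1: 84 = 3^(3 + 1) + 3; sub 4 for 3: 4^(4 + 1) + 4; = 1028; G_2 = 1028−1 = 1027
step 2: 1027 = 4^(4 + 1) + 3; sub 5 for 4: 5^(5 + 1) + 3; = 15628; G_3 = 15628−1 = 15627
step 3: 15627 = 5^(5 + 1) + 2; sub 6 for 5: 6^(6 + 1) + 2; = 279938; G_4 = 279938−1 = 279937
step 4: 279937 = 6^(6 + 1) + 1; sub 7 for 6: 7^(7 + 1) + 1; = 5764802; G_5 = 5764802−1 = 5764801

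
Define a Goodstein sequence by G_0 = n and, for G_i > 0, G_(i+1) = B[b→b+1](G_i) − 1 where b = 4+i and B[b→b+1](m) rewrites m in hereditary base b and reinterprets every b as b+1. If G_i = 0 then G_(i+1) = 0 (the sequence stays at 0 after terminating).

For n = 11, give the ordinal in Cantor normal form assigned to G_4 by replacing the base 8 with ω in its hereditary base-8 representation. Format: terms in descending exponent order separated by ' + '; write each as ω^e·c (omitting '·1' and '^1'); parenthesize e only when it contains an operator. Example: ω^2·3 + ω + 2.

ω + 7

step 0: 11 = 2·4 + 3; sub 5 for 4: 2·5 + 3; = 13; G_1 = 13−1 = 12
step 1: 12 = 2·5 + 2; sub 6 for 5: 2·6 + 2; = 14; G_2 = 14−1 = 13
step 2: 13 = 2·6 + 1; sub 7 for 6: 2·7 + 1; = 15; G_3 = 15−1 = 14
step 3: 14 = 2·7; sub 8 for 7: 2·8; = 16; G_4 = 16−1 = 15
step 4: 15 = 8 + 7; sub 9 for 8: 9 + 7; = 16; G_5 = 16−1 = 15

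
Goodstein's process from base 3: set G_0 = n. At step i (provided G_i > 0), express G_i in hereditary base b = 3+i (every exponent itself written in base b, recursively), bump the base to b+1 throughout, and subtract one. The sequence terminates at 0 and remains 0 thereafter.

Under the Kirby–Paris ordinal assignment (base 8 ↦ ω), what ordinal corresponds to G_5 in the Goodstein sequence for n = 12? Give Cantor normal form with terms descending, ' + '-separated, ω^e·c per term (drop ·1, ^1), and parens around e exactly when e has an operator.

base 3: 12 = 3^2 + 3; at 4: 4^2 + 4 = 20; next = 19
base 4: 19 = 4^2 + 3; at 5: 5^2 + 3 = 28; next = 27
base 5: 27 = 5^2 + 2; at 6: 6^2 + 2 = 38; next = 37
base 6: 37 = 6^2 + 1; at 7: 7^2 + 1 = 50; next = 49
base 7: 49 = 7^2; at 8: 8^2 = 64; next = 63
base 8: 63 = 7·8 + 7; at 9: 7·9 + 7 = 70; next = 69

ω·7 + 7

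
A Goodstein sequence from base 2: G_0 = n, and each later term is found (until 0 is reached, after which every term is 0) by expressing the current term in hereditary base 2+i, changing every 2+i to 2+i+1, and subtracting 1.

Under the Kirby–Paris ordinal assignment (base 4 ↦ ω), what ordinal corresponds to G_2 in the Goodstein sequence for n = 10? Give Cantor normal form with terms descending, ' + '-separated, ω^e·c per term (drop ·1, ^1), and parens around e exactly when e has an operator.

G_0=10  [base 2] 2^(2 + 1) + 2  →[2↦3]→  3^(3 + 1) + 3 = 84  −1 ⇒ G_1=83
G_1=83  [base 3] 3^(3 + 1) + 2  →[3↦4]→  4^(4 + 1) + 2 = 1026  −1 ⇒ G_2=1025

ω^(ω + 1) + 1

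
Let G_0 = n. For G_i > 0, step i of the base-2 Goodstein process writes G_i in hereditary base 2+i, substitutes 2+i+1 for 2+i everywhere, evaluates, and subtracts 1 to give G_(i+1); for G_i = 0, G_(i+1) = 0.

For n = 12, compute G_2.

1065

i=0: 12 = 2^(2 + 1) + 2^2 (b=2); 2→3: 3^(3 + 1) + 3^3 = 108; 108−1 = 107
i=1: 107 = 3^(3 + 1) + 2·3^2 + 2·3 + 2 (b=3); 3→4: 4^(4 + 1) + 2·4^2 + 2·4 + 2 = 1066; 1066−1 = 1065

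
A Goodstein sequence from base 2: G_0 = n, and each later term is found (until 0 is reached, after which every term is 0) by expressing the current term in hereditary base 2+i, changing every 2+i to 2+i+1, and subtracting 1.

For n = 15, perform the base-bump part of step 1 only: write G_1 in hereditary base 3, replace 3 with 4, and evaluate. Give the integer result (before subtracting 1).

1284

(0) 15|_2 = 2^(2 + 1) + 2^2 + 2 + 1 ↦ 3^(3 + 1) + 3^3 + 3 + 1|_3 = 112 ⇒ 111
(1) 111|_3 = 3^(3 + 1) + 3^3 + 3 ↦ 4^(4 + 1) + 4^4 + 4|_4 = 1284 ⇒ 1283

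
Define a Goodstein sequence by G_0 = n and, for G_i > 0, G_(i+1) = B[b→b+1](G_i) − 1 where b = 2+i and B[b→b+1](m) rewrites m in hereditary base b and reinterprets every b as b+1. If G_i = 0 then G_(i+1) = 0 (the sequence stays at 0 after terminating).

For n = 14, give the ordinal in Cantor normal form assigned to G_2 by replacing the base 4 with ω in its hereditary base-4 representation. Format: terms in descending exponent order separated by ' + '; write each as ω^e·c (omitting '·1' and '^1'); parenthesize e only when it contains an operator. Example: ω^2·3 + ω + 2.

ω^(ω + 1) + ω^ω + 1

i=0: 14 = 2^(2 + 1) + 2^2 + 2 (b=2); 2→3: 3^(3 + 1) + 3^3 + 3 = 111; 111−1 = 110
i=1: 110 = 3^(3 + 1) + 3^3 + 2 (b=3); 3→4: 4^(4 + 1) + 4^4 + 2 = 1282; 1282−1 = 1281
i=2: 1281 = 4^(4 + 1) + 4^4 + 1 (b=4); 4→5: 5^(5 + 1) + 5^5 + 1 = 18751; 18751−1 = 18750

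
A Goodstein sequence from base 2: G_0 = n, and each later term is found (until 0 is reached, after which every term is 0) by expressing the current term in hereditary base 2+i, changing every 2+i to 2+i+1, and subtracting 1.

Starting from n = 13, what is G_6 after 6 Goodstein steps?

step 0: 13 = 2^(2 + 1) + 2^2 + 1; sub 3 for 2: 3^(3 + 1) + 3^3 + 1; = 109; G_1 = 109−1 = 108
step 1: 108 = 3^(3 + 1) + 3^3; sub 4 for 3: 4^(4 + 1) + 4^4; = 1280; G_2 = 1280−1 = 1279
step 2: 1279 = 4^(4 + 1) + 3·4^3 + 3·4^2 + 3·4 + 3; sub 5 for 4: 5^(5 + 1) + 3·5^3 + 3·5^2 + 3·5 + 3; = 16093; G_3 = 16093−1 = 16092
step 3: 16092 = 5^(5 + 1) + 3·5^3 + 3·5^2 + 3·5 + 2; sub 6 for 5: 6^(6 + 1) + 3·6^3 + 3·6^2 + 3·6 + 2; = 280712; G_4 = 280712−1 = 280711
step 4: 280711 = 6^(6 + 1) + 3·6^3 + 3·6^2 + 3·6 + 1; sub 7 for 6: 7^(7 + 1) + 3·7^3 + 3·7^2 + 3·7 + 1; = 5765999; G_5 = 5765999−1 = 5765998
step 5: 5765998 = 7^(7 + 1) + 3·7^3 + 3·7^2 + 3·7; sub 8 for 7: 8^(8 + 1) + 3·8^3 + 3·8^2 + 3·8; = 134219480; G_6 = 134219480−1 = 134219479
step 6: 134219479 = 8^(8 + 1) + 3·8^3 + 3·8^2 + 2·8 + 7; sub 9 for 8: 9^(9 + 1) + 3·9^3 + 3·9^2 + 2·9 + 7; = 3486786856; G_7 = 3486786856−1 = 3486786855

134219479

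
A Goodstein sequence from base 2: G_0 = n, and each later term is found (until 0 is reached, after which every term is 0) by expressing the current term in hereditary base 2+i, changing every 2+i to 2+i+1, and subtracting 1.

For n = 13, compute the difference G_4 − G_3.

264619

G_0 = 13. HB_2(13) = 2^(2 + 1) + 2^2 + 1. Bump = 109. G_1 = 108.
G_1 = 108. HB_3(108) = 3^(3 + 1) + 3^3. Bump = 1280. G_2 = 1279.
G_2 = 1279. HB_4(1279) = 4^(4 + 1) + 3·4^3 + 3·4^2 + 3·4 + 3. Bump = 16093. G_3 = 16092.
G_3 = 16092. HB_5(16092) = 5^(5 + 1) + 3·5^3 + 3·5^2 + 3·5 + 2. Bump = 280712. G_4 = 280711.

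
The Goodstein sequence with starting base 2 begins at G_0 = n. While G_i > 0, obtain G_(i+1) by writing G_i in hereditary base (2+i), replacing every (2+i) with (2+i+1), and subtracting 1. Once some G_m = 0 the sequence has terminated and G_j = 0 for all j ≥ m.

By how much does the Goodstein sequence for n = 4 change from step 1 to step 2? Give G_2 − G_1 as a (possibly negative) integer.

15

base 2: 4 = 2^2; at 3: 3^3 = 27; next = 26
base 3: 26 = 2·3^2 + 2·3 + 2; at 4: 2·4^2 + 2·4 + 2 = 42; next = 41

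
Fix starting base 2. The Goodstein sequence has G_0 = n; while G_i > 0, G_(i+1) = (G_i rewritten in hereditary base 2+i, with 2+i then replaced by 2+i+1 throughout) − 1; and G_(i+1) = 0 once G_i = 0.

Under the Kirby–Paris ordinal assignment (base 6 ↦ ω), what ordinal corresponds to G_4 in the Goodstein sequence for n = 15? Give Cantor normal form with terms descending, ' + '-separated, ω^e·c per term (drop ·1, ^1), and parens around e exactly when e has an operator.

i=0: 15 = 2^(2 + 1) + 2^2 + 2 + 1 (b=2); 2→3: 3^(3 + 1) + 3^3 + 3 + 1 = 112; 112−1 = 111
i=1: 111 = 3^(3 + 1) + 3^3 + 3 (b=3); 3→4: 4^(4 + 1) + 4^4 + 4 = 1284; 1284−1 = 1283
i=2: 1283 = 4^(4 + 1) + 4^4 + 3 (b=4); 4→5: 5^(5 + 1) + 5^5 + 3 = 18753; 18753−1 = 18752
i=3: 18752 = 5^(5 + 1) + 5^5 + 2 (b=5); 5→6: 6^(6 + 1) + 6^6 + 2 = 326594; 326594−1 = 326593

ω^(ω + 1) + ω^ω + 1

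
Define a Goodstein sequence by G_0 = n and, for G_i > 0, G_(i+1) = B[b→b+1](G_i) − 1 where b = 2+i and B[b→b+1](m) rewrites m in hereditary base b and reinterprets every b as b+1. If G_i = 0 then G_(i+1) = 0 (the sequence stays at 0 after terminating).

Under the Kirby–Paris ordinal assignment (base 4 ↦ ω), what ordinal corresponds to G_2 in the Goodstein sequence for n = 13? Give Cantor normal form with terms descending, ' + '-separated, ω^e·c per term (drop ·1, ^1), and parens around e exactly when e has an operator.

ω^(ω + 1) + ω^3·3 + ω^2·3 + ω·3 + 3

[0] 13 ≡ 2^(2 + 1) + 2^2 + 1 (base 2). Lift 3: 109. −1: 108.
[1] 108 ≡ 3^(3 + 1) + 3^3 (base 3). Lift 4: 1280. −1: 1279.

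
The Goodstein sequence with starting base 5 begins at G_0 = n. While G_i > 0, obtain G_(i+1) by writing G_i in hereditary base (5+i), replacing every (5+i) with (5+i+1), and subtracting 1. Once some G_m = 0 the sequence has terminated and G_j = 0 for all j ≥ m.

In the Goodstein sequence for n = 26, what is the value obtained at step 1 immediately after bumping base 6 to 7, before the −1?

49

step 0: 26 = 5^2 + 1; sub 6 for 5: 6^2 + 1; = 37; G_1 = 37−1 = 36
step 1: 36 = 6^2; sub 7 for 6: 7^2; = 49; G_2 = 49−1 = 48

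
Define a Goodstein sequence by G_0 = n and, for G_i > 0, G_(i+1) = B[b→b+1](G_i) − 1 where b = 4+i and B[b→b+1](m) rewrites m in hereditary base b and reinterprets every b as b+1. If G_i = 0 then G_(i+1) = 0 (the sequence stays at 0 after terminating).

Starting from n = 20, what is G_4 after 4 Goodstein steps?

20 —HB4→ 4^2 + 4 —bump→ 5^2 + 5 = 30 —(−1)→ 29
29 —HB5→ 5^2 + 4 —bump→ 6^2 + 4 = 40 —(−1)→ 39
39 —HB6→ 6^2 + 3 —bump→ 7^2 + 3 = 52 —(−1)→ 51
51 —HB7→ 7^2 + 2 —bump→ 8^2 + 2 = 66 —(−1)→ 65
65 —HB8→ 8^2 + 1 —bump→ 9^2 + 1 = 82 —(−1)→ 81

65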